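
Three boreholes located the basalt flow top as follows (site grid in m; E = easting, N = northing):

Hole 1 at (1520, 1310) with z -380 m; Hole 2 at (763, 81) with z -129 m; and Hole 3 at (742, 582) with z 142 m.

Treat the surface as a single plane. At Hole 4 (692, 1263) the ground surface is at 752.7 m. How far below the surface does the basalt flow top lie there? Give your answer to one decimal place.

218.0 m

Two edge vectors: Hole 1→Hole 2 = (-757, -1229, 251), Hole 1→Hole 3 = (-778, -728, 522).
Normal n = (Hole 1→Hole 2) × (Hole 1→Hole 3) = (-458810, 199876, -405066).
So ∂z/∂E = −n_x/n_z = −1.132680 and ∂z/∂N = −n_y/n_z = 0.493441.
Intercept c from Hole 1: -380 + 1721.67 − 646.41 = 695.27.
At (692, 1263): z_contact = −783.81 + 623.22 + 695.27 = 534.67 m.
Depth below ground = 752.7 − 534.67 = 218.0 m.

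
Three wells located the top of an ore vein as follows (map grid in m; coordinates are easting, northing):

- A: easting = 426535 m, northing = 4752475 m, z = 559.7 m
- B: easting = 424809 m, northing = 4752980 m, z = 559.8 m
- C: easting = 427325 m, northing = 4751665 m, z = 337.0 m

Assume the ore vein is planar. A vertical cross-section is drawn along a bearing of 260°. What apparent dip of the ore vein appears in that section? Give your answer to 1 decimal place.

Let the plane be z = a·easting + b·northing + c.
B−A: −1726a + 505b = 0.1;  C−A: 790a − 810b = −222.7.
Solving gives a = 0.11248, b = 0.38464.
Unit vector along 260° is (sin 260°, cos 260°) = (-0.9848, -0.1736).
Slope in that direction = a·(-0.9848) + b·(-0.1736) = −0.17757.
Apparent dip = arctan|0.17757| = 10.1° (true dip is 21.8°, so apparent ≤ true as expected).

10.1°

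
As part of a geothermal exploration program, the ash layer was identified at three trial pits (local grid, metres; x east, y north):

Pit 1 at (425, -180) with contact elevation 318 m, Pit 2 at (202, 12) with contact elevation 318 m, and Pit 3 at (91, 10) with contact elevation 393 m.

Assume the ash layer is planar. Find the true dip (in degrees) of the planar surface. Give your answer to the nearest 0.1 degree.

45.4°

Let the plane be z = a·x + b·y + c.
Pit 2−Pit 1: −223a + 192b = 0;  Pit 3−Pit 1: −334a + 190b = 75.
Solving gives a = −0.66183, b = −0.76868.
Gradient magnitude |∇z| = √(a² + b²) = √(0.43801 + 0.59087) = 1.01434.
True dip = arctan(1.01434) = 45.4°, dipping toward NE (azimuth ≈ 041°).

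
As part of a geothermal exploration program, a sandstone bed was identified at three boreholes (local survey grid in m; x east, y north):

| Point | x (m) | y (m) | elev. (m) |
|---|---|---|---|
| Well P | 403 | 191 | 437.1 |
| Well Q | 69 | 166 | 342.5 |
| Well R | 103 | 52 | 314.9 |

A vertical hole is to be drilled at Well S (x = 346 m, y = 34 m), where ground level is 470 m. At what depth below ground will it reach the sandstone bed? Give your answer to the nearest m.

Let the plane be z = a·x + b·y + c.
Well Q−Well P: −334a − 25b = −94.6;  Well R−Well P: −300a − 139b = −122.2.
Solving gives a = 0.25932, b = 0.31945.
Then c = 437.1 − a·403 − b·191 = 271.58.
At (346, 34): z_contact = 89.7 + 10.9 + 271.58 = 372.2 m.
Depth below ground = 470 − 372.2 = 98 m.

98 m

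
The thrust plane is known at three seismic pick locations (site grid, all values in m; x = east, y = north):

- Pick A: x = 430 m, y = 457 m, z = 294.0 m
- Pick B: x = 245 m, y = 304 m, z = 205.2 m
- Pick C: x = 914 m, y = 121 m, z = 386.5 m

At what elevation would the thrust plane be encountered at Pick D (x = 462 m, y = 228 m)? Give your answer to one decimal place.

Let the plane be z = a·x + b·y + c.
Pick B−Pick A: −185a − 153b = −88.8;  Pick C−Pick A: 484a − 336b = 92.5.
Solving gives a = 0.32295, b = 0.18990.
Then c = 294 − a·430 − b·457 = 68.35.
At (462, 228): z = 149.2 + 43.3 + 68.35 = 260.8 m.

260.8 m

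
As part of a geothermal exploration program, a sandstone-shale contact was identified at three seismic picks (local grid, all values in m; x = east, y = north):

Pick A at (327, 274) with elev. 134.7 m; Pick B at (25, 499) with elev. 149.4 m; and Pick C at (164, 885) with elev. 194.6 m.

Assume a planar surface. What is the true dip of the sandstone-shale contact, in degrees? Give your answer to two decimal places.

Two edge vectors: Pick A→Pick B = (-302, 225, 14.7), Pick A→Pick C = (-163, 611, 59.9).
Normal n = (Pick A→Pick B) × (Pick A→Pick C) = (4495.8, 15693.7, -147847).
So ∂z/∂x = −n_x/n_z = 0.03041 and ∂z/∂y = −n_y/n_z = 0.10615.
Gradient magnitude |∇z| = √(a² + b²) = √(0.00092 + 0.01127) = 0.11042.
True dip = arctan(0.11042) = 6.30°, dipping toward SSW (azimuth ≈ 196°).

6.30°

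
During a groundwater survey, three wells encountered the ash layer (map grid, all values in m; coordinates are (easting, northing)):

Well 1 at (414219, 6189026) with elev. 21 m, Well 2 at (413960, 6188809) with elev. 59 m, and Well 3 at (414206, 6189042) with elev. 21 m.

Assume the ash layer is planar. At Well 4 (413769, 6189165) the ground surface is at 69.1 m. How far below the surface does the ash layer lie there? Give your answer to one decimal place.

18.7 m

Two edge vectors: Well 1→Well 2 = (-259, -217, 38), Well 1→Well 3 = (-13, 16, 0).
Normal n = (Well 1→Well 2) × (Well 1→Well 3) = (-608, -494, -6965).
So ∂z/∂E = −n_x/n_z = −0.087293611 and ∂z/∂N = −n_y/n_z = −0.070926059.
Intercept c from Well 1: 21 + 36158.67 + 438963.22 = 475142.89.
At (413769, 6189165): z_contact = −36119.39 − 438973.08 + 475142.89 = 50.42 m.
Depth below ground = 69.1 − 50.42 = 18.7 m.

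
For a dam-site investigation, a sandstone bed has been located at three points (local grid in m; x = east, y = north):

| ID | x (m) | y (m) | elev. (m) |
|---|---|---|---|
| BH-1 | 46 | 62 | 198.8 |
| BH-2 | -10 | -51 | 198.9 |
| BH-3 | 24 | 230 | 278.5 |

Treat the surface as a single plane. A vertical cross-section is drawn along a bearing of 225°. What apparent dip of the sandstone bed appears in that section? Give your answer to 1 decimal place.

15.2°

Let the plane be z = a·x + b·y + c.
BH-2−BH-1: −56a − 113b = 0.1;  BH-3−BH-1: −22a + 168b = 79.7.
Solving gives a = −0.75861, b = 0.37506.
Unit vector along 225° is (sin 225°, cos 225°) = (-0.7071, -0.7071).
Slope in that direction = a·(-0.7071) + b·(-0.7071) = 0.27121.
Apparent dip = arctan|0.27121| = 15.2° (true dip is 40.2°, so apparent ≤ true as expected).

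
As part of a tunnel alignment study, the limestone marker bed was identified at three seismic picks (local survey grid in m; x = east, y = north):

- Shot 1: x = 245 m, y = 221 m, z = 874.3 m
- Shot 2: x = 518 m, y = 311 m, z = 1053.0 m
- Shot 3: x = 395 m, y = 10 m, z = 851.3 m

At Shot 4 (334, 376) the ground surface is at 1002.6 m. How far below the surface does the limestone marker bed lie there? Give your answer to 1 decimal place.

Two edge vectors: Shot 1→Shot 2 = (273, 90, 178.7), Shot 1→Shot 3 = (150, -211, -23).
Normal n = (Shot 1→Shot 2) × (Shot 1→Shot 3) = (35635.7, 33084, -71103).
So ∂z/∂x = −n_x/n_z = 0.50118 and ∂z/∂y = −n_y/n_z = 0.46530.
Intercept c from Shot 1: 874.3 − 122.79 − 102.83 = 648.68.
At (334, 376): z_contact = 167.40 + 174.95 + 648.68 = 991.03 m.
Depth below ground = 1002.6 − 991.03 = 11.6 m.

11.6 m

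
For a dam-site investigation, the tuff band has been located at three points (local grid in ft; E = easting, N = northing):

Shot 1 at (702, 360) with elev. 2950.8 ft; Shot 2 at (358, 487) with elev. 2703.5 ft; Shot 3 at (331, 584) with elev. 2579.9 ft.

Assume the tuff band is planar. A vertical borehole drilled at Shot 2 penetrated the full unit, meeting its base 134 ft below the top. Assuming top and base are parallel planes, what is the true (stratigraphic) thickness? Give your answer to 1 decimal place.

Two edge vectors: Shot 1→Shot 2 = (-344, 127, -247.3), Shot 1→Shot 3 = (-371, 224, -370.9).
Normal n = (Shot 1→Shot 2) × (Shot 1→Shot 3) = (8290.9, -35841.3, -29939).
So ∂z/∂E = −n_x/n_z = 0.27693 and ∂z/∂N = −n_y/n_z = −1.19714.
|∇z| = √(a²+b²) = 1.22876, so dip δ = arctan(1.22876) = 50.86°.
True thickness = vertical thickness × cos δ = 134 × cos 50.86° = 84.6 ft.

84.6 ft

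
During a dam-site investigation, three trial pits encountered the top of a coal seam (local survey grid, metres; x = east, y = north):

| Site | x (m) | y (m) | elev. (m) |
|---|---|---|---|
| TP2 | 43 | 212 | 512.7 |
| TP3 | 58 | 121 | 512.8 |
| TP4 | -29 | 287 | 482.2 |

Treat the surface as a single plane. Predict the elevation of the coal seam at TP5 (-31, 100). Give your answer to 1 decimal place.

Let the plane be z = a·x + b·y + c.
TP3−TP2: 15a − 91b = 0.1;  TP4−TP2: −72a + 75b = −30.5.
Solving gives a = 0.51004, b = 0.08297.
Then c = 512.7 − a·43 − b·212 = 473.18.
At (-31, 100): z = −15.8 + 8.3 + 473.18 = 465.7 m.

465.7 m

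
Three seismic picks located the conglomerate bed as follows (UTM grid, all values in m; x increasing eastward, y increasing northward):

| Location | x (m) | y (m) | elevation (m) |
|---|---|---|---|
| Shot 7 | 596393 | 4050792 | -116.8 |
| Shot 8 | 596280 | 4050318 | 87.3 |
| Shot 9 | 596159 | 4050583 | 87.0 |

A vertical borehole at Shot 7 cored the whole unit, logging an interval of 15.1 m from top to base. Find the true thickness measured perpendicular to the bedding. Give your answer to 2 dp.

Let the plane be z = a·x + b·y + c.
Shot 8−Shot 7: −113a − 474b = 204.1;  Shot 9−Shot 7: −234a − 209b = 203.8.
Solving gives a = −0.61793, b = −0.28328.
|∇z| = √(a²+b²) = 0.67976, so dip δ = arctan(0.67976) = 34.21°.
True thickness = vertical thickness × cos δ = 15.1 × cos 34.21° = 12.49 m.

12.49 m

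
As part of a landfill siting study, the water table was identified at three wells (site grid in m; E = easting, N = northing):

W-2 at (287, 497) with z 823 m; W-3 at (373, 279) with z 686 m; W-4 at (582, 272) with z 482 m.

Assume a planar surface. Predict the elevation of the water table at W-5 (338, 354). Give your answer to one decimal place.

Let the plane be z = a·E + b·N + c.
W-3−W-2: 86a − 218b = −137;  W-4−W-2: 295a − 225b = −341.
Solving gives a = −0.96782, b = 0.24664.
Then c = 823 − a·287 − b·497 = 978.18.
At (338, 354): z = −327.1 + 87.3 + 978.18 = 738.4 m.

738.4 m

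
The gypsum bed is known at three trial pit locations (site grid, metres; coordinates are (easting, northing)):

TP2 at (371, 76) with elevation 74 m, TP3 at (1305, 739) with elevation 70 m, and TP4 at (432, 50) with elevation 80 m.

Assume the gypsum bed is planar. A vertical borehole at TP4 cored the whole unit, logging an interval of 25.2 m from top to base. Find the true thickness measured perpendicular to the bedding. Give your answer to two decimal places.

Two edge vectors: TP2→TP3 = (934, 663, -4), TP2→TP4 = (61, -26, 6).
Normal n = (TP2→TP3) × (TP2→TP4) = (3874, -5848, -64727).
So ∂z/∂E = −n_x/n_z = 0.05985 and ∂z/∂N = −n_y/n_z = −0.09035.
|∇z| = √(a²+b²) = 0.10837, so dip δ = arctan(0.10837) = 6.19°.
True thickness = vertical thickness × cos δ = 25.2 × cos 6.19° = 25.05 m.

25.05 m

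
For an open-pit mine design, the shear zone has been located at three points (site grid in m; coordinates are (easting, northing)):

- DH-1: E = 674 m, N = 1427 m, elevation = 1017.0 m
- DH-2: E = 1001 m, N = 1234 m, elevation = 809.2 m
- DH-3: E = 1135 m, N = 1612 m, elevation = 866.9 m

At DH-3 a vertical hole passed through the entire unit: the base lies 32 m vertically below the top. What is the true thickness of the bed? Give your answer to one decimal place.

28.1 m

Two edge vectors: DH-1→DH-2 = (327, -193, -207.8), DH-1→DH-3 = (461, 185, -150.1).
Normal n = (DH-1→DH-2) × (DH-1→DH-3) = (67412.3, -46713.1, 149468).
So ∂z/∂E = −n_x/n_z = −0.45101 and ∂z/∂N = −n_y/n_z = 0.31253.
|∇z| = √(a²+b²) = 0.54872, so dip δ = arctan(0.54872) = 28.75°.
True thickness = vertical thickness × cos δ = 32 × cos 28.75° = 28.1 m.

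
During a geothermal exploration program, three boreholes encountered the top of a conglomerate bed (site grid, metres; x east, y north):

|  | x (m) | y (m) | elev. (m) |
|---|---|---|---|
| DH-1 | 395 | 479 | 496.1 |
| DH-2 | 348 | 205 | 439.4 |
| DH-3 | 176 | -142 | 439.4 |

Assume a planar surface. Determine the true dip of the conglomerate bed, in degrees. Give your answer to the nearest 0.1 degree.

Two edge vectors: DH-1→DH-2 = (-47, -274, -56.7), DH-1→DH-3 = (-219, -621, -56.7).
Normal n = (DH-1→DH-2) × (DH-1→DH-3) = (-19674.9, 9752.4, -30819).
So ∂z/∂x = −n_x/n_z = −0.63840 and ∂z/∂y = −n_y/n_z = 0.31644.
Gradient magnitude |∇z| = √(a² + b²) = √(0.40756 + 0.10014) = 0.71252.
True dip = arctan(0.71252) = 35.5°, dipping toward ESE (azimuth ≈ 116°).

35.5°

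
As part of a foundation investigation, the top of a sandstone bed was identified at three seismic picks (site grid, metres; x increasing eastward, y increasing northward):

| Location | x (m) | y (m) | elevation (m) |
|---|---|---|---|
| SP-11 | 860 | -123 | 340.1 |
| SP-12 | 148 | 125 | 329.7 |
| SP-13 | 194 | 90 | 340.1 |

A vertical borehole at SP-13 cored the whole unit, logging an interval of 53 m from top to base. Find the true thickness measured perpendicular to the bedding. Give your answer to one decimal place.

46.7 m

Let the plane be z = a·x + b·y + c.
SP-12−SP-11: −712a + 248b = −10.4;  SP-13−SP-11: −666a + 213b = 0.
Solving gives a = −0.16394, b = −0.51261.
|∇z| = √(a²+b²) = 0.53819, so dip δ = arctan(0.53819) = 28.29°.
True thickness = vertical thickness × cos δ = 53 × cos 28.29° = 46.7 m.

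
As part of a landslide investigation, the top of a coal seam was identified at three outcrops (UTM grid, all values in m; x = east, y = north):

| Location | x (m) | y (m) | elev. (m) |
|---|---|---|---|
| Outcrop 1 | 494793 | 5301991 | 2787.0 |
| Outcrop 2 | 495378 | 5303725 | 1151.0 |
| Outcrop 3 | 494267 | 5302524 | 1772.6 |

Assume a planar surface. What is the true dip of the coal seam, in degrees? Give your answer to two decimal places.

Two edge vectors: Outcrop 1→Outcrop 2 = (585, 1734, -1636), Outcrop 1→Outcrop 3 = (-526, 533, -1014.4).
Normal n = (Outcrop 1→Outcrop 2) × (Outcrop 1→Outcrop 3) = (-886981.6, 1453960, 1223889).
So ∂z/∂x = −n_x/n_z = 0.72472 and ∂z/∂y = −n_y/n_z = −1.18798.
Gradient magnitude |∇z| = √(a² + b²) = √(0.52522 + 1.41130) = 1.39159.
True dip = arctan(1.39159) = 54.30°, dipping toward NNW (azimuth ≈ 329°).

54.30°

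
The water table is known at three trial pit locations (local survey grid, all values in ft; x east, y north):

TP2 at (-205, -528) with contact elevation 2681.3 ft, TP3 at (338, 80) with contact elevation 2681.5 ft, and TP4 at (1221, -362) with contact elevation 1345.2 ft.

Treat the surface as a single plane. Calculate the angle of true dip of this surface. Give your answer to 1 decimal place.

54.5°

Two edge vectors: TP2→TP3 = (543, 608, 0.2), TP2→TP4 = (1426, 166, -1336.1).
Normal n = (TP2→TP3) × (TP2→TP4) = (-812382, 725787.5, -776870).
So ∂z/∂x = −n_x/n_z = −1.04571 and ∂z/∂y = −n_y/n_z = 0.93425.
Gradient magnitude |∇z| = √(a² + b²) = √(1.09351 + 0.87282) = 1.40226.
True dip = arctan(1.40226) = 54.5°, dipping toward SE (azimuth ≈ 132°).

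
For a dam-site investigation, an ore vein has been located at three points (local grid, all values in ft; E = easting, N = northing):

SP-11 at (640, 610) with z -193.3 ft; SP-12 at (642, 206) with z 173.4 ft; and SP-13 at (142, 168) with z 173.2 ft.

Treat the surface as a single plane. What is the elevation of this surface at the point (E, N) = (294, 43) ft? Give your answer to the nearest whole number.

Two edge vectors: SP-11→SP-12 = (2, -404, 366.7), SP-11→SP-13 = (-498, -442, 366.5).
Normal n = (SP-11→SP-12) × (SP-11→SP-13) = (14015.4, -183349.6, -202076).
So ∂z/∂E = −n_x/n_z = 0.06936 and ∂z/∂N = −n_y/n_z = −0.90733.
Intercept c from SP-11: -193.3 − 44.39 + 553.47 = 315.78.
At (294, 43): z = 20.4 − 39.0 + 315.78 = 297.2 ft.

297 ft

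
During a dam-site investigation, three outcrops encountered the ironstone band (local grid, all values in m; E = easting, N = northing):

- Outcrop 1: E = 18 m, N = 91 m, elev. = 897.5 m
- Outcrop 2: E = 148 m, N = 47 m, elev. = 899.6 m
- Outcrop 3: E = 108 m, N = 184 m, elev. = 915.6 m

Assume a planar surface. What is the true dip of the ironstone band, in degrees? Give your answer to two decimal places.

Let the plane be z = a·E + b·N + c.
Outcrop 2−Outcrop 1: 130a − 44b = 2.1;  Outcrop 3−Outcrop 1: 90a + 93b = 18.1.
Solving gives a = 0.06179, b = 0.13483.
Gradient magnitude |∇z| = √(a² + b²) = √(0.00382 + 0.01818) = 0.14831.
True dip = arctan(0.14831) = 8.44°, dipping toward SSW (azimuth ≈ 205°).

8.44°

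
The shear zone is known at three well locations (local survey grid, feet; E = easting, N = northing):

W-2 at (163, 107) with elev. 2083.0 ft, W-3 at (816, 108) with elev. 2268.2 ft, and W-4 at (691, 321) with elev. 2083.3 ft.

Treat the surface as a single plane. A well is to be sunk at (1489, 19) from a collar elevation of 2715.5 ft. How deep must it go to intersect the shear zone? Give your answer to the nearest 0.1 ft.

193.3 ft

Two edge vectors: W-2→W-3 = (653, 1, 185.2), W-2→W-4 = (528, 214, 0.3).
Normal n = (W-2→W-3) × (W-2→W-4) = (-39632.5, 97589.7, 139214).
So ∂z/∂E = −n_x/n_z = 0.284688 and ∂z/∂N = −n_y/n_z = −0.701005.
Intercept c from W-2: 2083 − 46.40 + 75.01 = 2111.60.
At (1489, 19): z_contact = 423.90 − 13.32 + 2111.60 = 2522.18 ft.
Depth below ground = 2715.5 − 2522.18 = 193.3 ft.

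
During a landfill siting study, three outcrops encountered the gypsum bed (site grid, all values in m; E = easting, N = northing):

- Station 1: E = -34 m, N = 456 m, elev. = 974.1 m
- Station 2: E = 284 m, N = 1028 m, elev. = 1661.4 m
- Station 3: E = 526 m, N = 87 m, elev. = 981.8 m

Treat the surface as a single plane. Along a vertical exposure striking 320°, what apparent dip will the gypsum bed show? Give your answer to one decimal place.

16.2°

Let the plane be z = a·E + b·N + c.
Station 2−Station 1: 318a + 572b = 687.3;  Station 3−Station 1: 560a − 369b = 7.7.
Solving gives a = 0.58954, b = 0.87382.
Unit vector along 320° is (sin 320°, cos 320°) = (-0.6428, 0.7660).
Slope in that direction = a·(-0.6428) + b·(0.7660) = 0.29044.
Apparent dip = arctan|0.29044| = 16.2° (true dip is 46.5°, so apparent ≤ true as expected).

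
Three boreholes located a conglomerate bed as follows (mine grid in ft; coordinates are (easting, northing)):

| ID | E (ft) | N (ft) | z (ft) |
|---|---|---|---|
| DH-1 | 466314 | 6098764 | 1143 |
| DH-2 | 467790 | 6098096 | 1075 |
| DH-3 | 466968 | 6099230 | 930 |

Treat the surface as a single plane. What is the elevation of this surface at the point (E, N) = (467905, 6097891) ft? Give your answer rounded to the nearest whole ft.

1106 ft

Two edge vectors: DH-1→DH-2 = (1476, -668, -68), DH-1→DH-3 = (654, 466, -213).
Normal n = (DH-1→DH-2) × (DH-1→DH-3) = (173972, 269916, 1124688).
So ∂z/∂E = −n_x/n_z = −0.15468468 and ∂z/∂N = −n_y/n_z = −0.23999189.
Intercept c from DH-1: 1143 + 72131.63 + 1463653.91 = 1536928.54.
At (467905, 6097891): z = −72377.7 − 1463444.4 + 1536928.54 = 1106.4 ft.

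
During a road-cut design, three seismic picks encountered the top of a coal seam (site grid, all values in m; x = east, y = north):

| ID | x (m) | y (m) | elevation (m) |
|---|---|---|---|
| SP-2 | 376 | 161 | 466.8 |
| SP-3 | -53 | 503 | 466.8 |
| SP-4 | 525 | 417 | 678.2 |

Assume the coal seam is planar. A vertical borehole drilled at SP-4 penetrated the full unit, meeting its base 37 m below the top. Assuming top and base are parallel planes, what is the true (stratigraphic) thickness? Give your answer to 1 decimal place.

30.0 m

Let the plane be z = a·x + b·y + c.
SP-3−SP-2: −429a + 342b = 0;  SP-4−SP-2: 149a + 256b = 211.4.
Solving gives a = 0.44967, b = 0.56406.
|∇z| = √(a²+b²) = 0.72136, so dip δ = arctan(0.72136) = 35.81°.
True thickness = vertical thickness × cos δ = 37 × cos 35.81° = 30.0 m.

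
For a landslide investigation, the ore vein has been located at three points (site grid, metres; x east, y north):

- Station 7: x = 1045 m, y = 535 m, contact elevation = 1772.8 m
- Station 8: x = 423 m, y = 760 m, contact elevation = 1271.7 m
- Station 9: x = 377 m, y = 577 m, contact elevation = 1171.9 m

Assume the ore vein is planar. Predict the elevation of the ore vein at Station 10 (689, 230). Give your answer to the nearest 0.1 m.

1349.7 m

Let the plane be z = a·x + b·y + c.
Station 8−Station 7: −622a + 225b = −501.1;  Station 9−Station 7: −668a + 42b = −600.9.
Solving gives a = 0.919310, b = 0.314272.
Then c = 1772.8 − a·1045 − b·535 = 643.99.
At (689, 230): z = 633.4 + 72.3 + 643.99 = 1349.7 m.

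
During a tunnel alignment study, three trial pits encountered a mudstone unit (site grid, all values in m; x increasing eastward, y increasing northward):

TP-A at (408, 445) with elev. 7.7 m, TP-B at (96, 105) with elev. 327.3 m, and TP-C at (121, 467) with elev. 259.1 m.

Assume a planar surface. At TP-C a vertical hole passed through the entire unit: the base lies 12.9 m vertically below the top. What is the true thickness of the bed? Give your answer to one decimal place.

9.6 m

Let the plane be z = a·x + b·y + c.
TP-B−TP-A: −312a − 340b = 319.6;  TP-C−TP-A: −287a + 22b = 251.4.
Solving gives a = −0.88571, b = −0.12723.
|∇z| = √(a²+b²) = 0.89480, so dip δ = arctan(0.89480) = 41.82°.
True thickness = vertical thickness × cos δ = 12.9 × cos 41.82° = 9.6 m.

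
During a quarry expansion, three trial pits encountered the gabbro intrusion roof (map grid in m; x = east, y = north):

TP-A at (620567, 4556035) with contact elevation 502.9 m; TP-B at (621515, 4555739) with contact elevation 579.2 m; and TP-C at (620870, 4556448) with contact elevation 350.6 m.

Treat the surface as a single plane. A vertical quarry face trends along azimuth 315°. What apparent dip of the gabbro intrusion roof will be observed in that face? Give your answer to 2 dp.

Two edge vectors: TP-A→TP-B = (948, -296, 76.3), TP-A→TP-C = (303, 413, -152.3).
Normal n = (TP-A→TP-B) × (TP-A→TP-C) = (13568.9, 167499.3, 481212).
So ∂z/∂x = −n_x/n_z = −0.02820 and ∂z/∂y = −n_y/n_z = −0.34808.
Unit vector along 315° is (sin 315°, cos 315°) = (-0.7071, 0.7071).
Slope in that direction = a·(-0.7071) + b·(0.7071) = −0.22619.
Apparent dip = arctan|0.22619| = 12.75° (true dip is 19.3°, so apparent ≤ true as expected).

12.75°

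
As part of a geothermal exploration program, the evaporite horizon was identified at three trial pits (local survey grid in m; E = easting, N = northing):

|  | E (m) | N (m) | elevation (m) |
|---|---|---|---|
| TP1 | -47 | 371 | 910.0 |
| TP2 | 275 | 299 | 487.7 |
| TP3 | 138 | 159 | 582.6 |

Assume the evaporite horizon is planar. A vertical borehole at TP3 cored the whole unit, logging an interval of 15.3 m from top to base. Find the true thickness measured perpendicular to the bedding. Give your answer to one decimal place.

Let the plane be z = a·E + b·N + c.
TP2−TP1: 322a − 72b = −422.3;  TP3−TP1: 185a − 212b = −327.4.
Solving gives a = −1.20040, b = 0.49682.
|∇z| = √(a²+b²) = 1.29915, so dip δ = arctan(1.29915) = 52.41°.
True thickness = vertical thickness × cos δ = 15.3 × cos 52.41° = 9.3 m.

9.3 m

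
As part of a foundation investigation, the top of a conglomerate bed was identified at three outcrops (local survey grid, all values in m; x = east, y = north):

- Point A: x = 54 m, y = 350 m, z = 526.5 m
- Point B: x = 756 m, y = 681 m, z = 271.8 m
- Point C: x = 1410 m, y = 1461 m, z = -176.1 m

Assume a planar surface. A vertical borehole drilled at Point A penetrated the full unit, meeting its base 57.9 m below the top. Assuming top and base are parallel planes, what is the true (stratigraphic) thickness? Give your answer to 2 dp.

52.36 m

Two edge vectors: Point A→Point B = (702, 331, -254.7), Point A→Point C = (1356, 1111, -702.6).
Normal n = (Point A→Point B) × (Point A→Point C) = (50411.1, 147852, 331086).
So ∂z/∂x = −n_x/n_z = −0.15226 and ∂z/∂y = −n_y/n_z = −0.44657.
|∇z| = √(a²+b²) = 0.47181, so dip δ = arctan(0.47181) = 25.26°.
True thickness = vertical thickness × cos δ = 57.9 × cos 25.26° = 52.36 m.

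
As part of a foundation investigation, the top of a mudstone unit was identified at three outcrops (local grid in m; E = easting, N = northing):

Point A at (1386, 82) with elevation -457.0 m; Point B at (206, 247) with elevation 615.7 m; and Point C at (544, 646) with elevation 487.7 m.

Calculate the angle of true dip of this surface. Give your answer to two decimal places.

Let the plane be z = a·E + b·N + c.
Point B−Point A: −1180a + 165b = 1072.7;  Point C−Point A: −842a + 564b = 944.7.
Solving gives a = −0.85290, b = 0.40170.
Gradient magnitude |∇z| = √(a² + b²) = √(0.72743 + 0.16137) = 0.94276.
True dip = arctan(0.94276) = 43.31°, dipping toward ESE (azimuth ≈ 115°).

43.31°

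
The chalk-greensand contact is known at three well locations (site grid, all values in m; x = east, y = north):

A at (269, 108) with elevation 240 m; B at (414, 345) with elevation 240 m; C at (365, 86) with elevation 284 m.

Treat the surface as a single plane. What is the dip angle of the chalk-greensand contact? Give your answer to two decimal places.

25.23°

Two edge vectors: A→B = (145, 237, 0), A→C = (96, -22, 44).
Normal n = (A→B) × (A→C) = (10428, -6380, -25942).
So ∂z/∂x = −n_x/n_z = 0.40197 and ∂z/∂y = −n_y/n_z = −0.24593.
Gradient magnitude |∇z| = √(a² + b²) = √(0.16158 + 0.06048) = 0.47124.
True dip = arctan(0.47124) = 25.23°, dipping toward WNW (azimuth ≈ 301°).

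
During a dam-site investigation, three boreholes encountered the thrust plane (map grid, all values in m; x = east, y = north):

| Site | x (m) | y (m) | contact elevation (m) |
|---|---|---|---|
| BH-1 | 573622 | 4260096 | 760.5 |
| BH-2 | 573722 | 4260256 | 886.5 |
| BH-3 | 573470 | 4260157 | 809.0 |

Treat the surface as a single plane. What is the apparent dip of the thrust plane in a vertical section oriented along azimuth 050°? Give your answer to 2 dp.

26.81°

Two edge vectors: BH-1→BH-2 = (100, 160, 126), BH-1→BH-3 = (-152, 61, 48.5).
Normal n = (BH-1→BH-2) × (BH-1→BH-3) = (74, -24002, 30420).
So ∂z/∂x = −n_x/n_z = −0.00243 and ∂z/∂y = −n_y/n_z = 0.78902.
Unit vector along 050° is (sin 50°, cos 50°) = (0.7660, 0.6428).
Slope in that direction = a·(0.7660) + b·(0.6428) = 0.50531.
Apparent dip = arctan|0.50531| = 26.81° (true dip is 38.3°, so apparent ≤ true as expected).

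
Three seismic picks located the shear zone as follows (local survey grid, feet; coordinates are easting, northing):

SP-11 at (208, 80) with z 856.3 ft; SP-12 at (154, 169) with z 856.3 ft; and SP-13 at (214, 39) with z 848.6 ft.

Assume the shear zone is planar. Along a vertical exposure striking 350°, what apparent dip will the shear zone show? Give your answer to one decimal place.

9.8°

Let the plane be z = a·easting + b·northing + c.
SP-12−SP-11: −54a + 89b = 0;  SP-13−SP-11: 6a − 41b = −7.7.
Solving gives a = 0.40792, b = 0.24750.
Unit vector along 350° is (sin 350°, cos 350°) = (-0.1736, 0.9848).
Slope in that direction = a·(-0.1736) + b·(0.9848) = 0.17291.
Apparent dip = arctan|0.17291| = 9.8° (true dip is 25.5°, so apparent ≤ true as expected).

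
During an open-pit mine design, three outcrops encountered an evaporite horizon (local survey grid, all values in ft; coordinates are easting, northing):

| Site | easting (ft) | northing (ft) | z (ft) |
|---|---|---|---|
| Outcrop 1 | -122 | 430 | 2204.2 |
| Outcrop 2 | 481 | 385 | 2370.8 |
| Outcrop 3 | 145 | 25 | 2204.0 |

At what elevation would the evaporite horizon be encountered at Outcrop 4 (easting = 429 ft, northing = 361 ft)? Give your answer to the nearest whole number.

2351 ft

Let the plane be z = a·easting + b·northing + c.
Outcrop 2−Outcrop 1: 603a − 45b = 166.6;  Outcrop 3−Outcrop 1: 267a − 405b = −0.2.
Solving gives a = 0.29062, b = 0.19209.
Then c = 2204.2 − a·-122 − b·430 = 2157.06.
At (429, 361): z = 124.7 + 69.3 + 2157.06 = 2351.1 ft.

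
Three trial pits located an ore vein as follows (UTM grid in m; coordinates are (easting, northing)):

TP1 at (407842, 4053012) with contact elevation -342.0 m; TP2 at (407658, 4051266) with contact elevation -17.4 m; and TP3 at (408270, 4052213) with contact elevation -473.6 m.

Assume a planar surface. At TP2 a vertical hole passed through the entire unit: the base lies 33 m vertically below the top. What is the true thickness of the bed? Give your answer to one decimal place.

Let the plane be z = a·E + b·N + c.
TP2−TP1: −184a − 1746b = 324.6;  TP3−TP1: 428a − 799b = −131.6.
Solving gives a = −0.54694, b = −0.12827.
|∇z| = √(a²+b²) = 0.56178, so dip δ = arctan(0.56178) = 29.33°.
True thickness = vertical thickness × cos δ = 33 × cos 29.33° = 28.8 m.

28.8 m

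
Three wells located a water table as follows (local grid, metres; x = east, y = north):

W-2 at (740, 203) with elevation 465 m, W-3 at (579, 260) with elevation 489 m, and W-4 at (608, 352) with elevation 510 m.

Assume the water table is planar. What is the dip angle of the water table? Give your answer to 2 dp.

14.31°

Two edge vectors: W-2→W-3 = (-161, 57, 24), W-2→W-4 = (-132, 149, 45).
Normal n = (W-2→W-3) × (W-2→W-4) = (-1011, 4077, -16465).
So ∂z/∂x = −n_x/n_z = −0.06140 and ∂z/∂y = −n_y/n_z = 0.24762.
Gradient magnitude |∇z| = √(a² + b²) = √(0.00377 + 0.06131) = 0.25512.
True dip = arctan(0.25512) = 14.31°, dipping toward SSE (azimuth ≈ 166°).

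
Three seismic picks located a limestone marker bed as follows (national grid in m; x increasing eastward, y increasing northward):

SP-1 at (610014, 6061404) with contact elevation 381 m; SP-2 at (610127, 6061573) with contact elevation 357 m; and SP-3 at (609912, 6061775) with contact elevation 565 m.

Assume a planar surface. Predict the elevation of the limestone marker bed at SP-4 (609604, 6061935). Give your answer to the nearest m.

Two edge vectors: SP-1→SP-2 = (113, 169, -24), SP-1→SP-3 = (-102, 371, 184).
Normal n = (SP-1→SP-2) × (SP-1→SP-3) = (40000, -18344, 59161).
So ∂z/∂x = −n_x/n_z = −0.67612109 and ∂z/∂y = −n_y/n_z = 0.31006913.
Intercept c from SP-1: 381 + 412443.33 − 1879454.29 = −1466629.95.
At (609604, 6061935): z = −412166.1 + 1879618.9 − 1466629.95 = 822.9 m.

823 m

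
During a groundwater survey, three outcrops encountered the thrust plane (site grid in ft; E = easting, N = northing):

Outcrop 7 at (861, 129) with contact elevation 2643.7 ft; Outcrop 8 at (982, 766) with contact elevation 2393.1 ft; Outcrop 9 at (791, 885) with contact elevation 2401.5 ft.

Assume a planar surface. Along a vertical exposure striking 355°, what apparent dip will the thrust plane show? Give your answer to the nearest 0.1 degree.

17.8°

Let the plane be z = a·E + b·N + c.
Outcrop 8−Outcrop 7: 121a + 637b = −250.6;  Outcrop 9−Outcrop 7: −70a + 756b = −242.2.
Solving gives a = −0.25849, b = −0.34430.
Unit vector along 355° is (sin 355°, cos 355°) = (-0.0872, 0.9962).
Slope in that direction = a·(-0.0872) + b·(0.9962) = −0.32047.
Apparent dip = arctan|0.32047| = 17.8° (true dip is 23.3°, so apparent ≤ true as expected).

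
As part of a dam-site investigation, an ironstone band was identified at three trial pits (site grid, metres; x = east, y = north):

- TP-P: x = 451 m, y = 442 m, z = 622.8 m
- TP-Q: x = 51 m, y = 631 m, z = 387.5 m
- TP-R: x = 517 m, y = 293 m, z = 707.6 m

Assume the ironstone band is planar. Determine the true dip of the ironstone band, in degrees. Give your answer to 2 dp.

29.32°

Let the plane be z = a·x + b·y + c.
TP-Q−TP-P: −400a + 189b = −235.3;  TP-R−TP-P: 66a − 149b = 84.8.
Solving gives a = 0.40386, b = −0.39023.
Gradient magnitude |∇z| = √(a² + b²) = √(0.16311 + 0.15228) = 0.56160.
True dip = arctan(0.56160) = 29.32°, dipping toward NW (azimuth ≈ 314°).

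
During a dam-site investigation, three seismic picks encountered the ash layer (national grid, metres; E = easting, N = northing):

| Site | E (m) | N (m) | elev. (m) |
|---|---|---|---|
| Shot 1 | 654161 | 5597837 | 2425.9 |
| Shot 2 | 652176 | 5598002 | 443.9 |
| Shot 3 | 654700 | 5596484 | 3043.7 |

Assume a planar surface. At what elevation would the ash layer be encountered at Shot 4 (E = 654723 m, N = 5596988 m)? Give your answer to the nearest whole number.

Let the plane be z = a·E + b·N + c.
Shot 2−Shot 1: −1985a + 165b = −1982;  Shot 3−Shot 1: 539a − 1353b = 617.8.
Solving gives a = 0.99342991, b = −0.06085830.
Then c = 2425.9 − a·654161 − b·5597837 = −306762.38.
At (654723, 5596988): z = 650421.4 − 340623.2 − 306762.38 = 3035.9 m.

3036 m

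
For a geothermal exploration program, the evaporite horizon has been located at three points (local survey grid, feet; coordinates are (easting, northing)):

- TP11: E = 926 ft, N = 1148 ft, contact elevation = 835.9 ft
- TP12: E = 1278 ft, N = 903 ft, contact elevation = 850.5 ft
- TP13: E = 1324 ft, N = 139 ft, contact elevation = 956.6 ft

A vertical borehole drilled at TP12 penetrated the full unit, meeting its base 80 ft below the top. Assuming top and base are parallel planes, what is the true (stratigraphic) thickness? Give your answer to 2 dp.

Two edge vectors: TP11→TP12 = (352, -245, 14.6), TP11→TP13 = (398, -1009, 120.7).
Normal n = (TP11→TP12) × (TP11→TP13) = (-14840.1, -36675.6, -257658).
So ∂z/∂E = −n_x/n_z = −0.05760 and ∂z/∂N = −n_y/n_z = −0.14234.
|∇z| = √(a²+b²) = 0.15355, so dip δ = arctan(0.15355) = 8.73°.
True thickness = vertical thickness × cos δ = 80 × cos 8.73° = 79.07 ft.

79.07 ft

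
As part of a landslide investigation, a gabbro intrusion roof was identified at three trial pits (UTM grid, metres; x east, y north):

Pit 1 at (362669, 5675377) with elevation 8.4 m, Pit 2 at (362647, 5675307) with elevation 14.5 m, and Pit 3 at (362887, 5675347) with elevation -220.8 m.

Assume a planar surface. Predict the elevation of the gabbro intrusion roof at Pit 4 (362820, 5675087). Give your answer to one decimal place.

-213.1 m

Let the plane be z = a·x + b·y + c.
Pit 2−Pit 1: −22a − 70b = 6.1;  Pit 3−Pit 1: 218a − 30b = −229.2.
Solving gives a = −1.019283920, b = 0.233203518.
Then c = 8.4 − a·362669 − b·5675377 = −953846.80.
At (362820, 5675087): z = −369816.6 + 1323450.3 − 953846.80 = -213.1 m.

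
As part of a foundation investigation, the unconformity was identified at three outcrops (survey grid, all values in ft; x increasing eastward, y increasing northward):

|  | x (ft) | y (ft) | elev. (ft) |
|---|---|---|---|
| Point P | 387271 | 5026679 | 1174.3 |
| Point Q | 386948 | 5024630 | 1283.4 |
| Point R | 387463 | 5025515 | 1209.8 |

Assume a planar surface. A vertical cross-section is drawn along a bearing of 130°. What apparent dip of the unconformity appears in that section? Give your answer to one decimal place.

1.5°

Two edge vectors: Point P→Point Q = (-323, -2049, 109.1), Point P→Point R = (192, -1164, 35.5).
Normal n = (Point P→Point Q) × (Point P→Point R) = (54252.9, 32413.7, 769380).
So ∂z/∂x = −n_x/n_z = −0.07052 and ∂z/∂y = −n_y/n_z = −0.04213.
Unit vector along 130° is (sin 130°, cos 130°) = (0.7660, -0.6428).
Slope in that direction = a·(0.7660) + b·(-0.6428) = −0.02694.
Apparent dip = arctan|0.02694| = 1.5° (true dip is 4.7°, so apparent ≤ true as expected).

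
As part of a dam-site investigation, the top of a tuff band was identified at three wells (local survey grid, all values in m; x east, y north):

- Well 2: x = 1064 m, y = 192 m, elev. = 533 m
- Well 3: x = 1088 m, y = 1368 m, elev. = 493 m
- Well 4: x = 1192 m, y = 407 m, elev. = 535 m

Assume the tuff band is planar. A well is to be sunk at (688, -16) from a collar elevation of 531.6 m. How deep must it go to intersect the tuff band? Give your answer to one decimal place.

Let the plane be z = a·x + b·y + c.
Well 3−Well 2: 24a + 1176b = −40;  Well 4−Well 2: 128a + 215b = 2.
Solving gives a = 0.075340, b = −0.035551.
Then c = 533 − a·1064 − b·192 = 459.66.
At (688, -16): z_contact = 51.83 + 0.57 + 459.66 = 512.07 m.
Depth below ground = 531.6 − 512.07 = 19.5 m.

19.5 m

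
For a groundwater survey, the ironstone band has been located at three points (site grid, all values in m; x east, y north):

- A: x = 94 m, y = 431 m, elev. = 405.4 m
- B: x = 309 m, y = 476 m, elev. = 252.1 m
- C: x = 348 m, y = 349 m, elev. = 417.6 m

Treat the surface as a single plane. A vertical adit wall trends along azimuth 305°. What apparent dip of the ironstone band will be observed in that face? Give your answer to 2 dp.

Two edge vectors: A→B = (215, 45, -153.3), A→C = (254, -82, 12.2).
Normal n = (A→B) × (A→C) = (-12021.6, -41561.2, -29060).
So ∂z/∂x = −n_x/n_z = −0.41368 and ∂z/∂y = −n_y/n_z = −1.43019.
Unit vector along 305° is (sin 305°, cos 305°) = (-0.8192, 0.5736).
Slope in that direction = a·(-0.8192) + b·(0.5736) = −0.48145.
Apparent dip = arctan|0.48145| = 25.71° (true dip is 56.1°, so apparent ≤ true as expected).

25.71°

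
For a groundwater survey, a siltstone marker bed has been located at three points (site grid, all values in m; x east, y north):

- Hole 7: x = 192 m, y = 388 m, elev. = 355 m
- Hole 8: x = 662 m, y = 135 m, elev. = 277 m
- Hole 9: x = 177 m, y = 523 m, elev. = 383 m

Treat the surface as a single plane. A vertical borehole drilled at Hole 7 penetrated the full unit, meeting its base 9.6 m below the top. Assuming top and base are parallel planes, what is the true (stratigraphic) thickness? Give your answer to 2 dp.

9.40 m

Let the plane be z = a·x + b·y + c.
Hole 8−Hole 7: 470a − 253b = −78;  Hole 9−Hole 7: −15a + 135b = 28.
Solving gives a = −0.05777, b = 0.20099.
|∇z| = √(a²+b²) = 0.20913, so dip δ = arctan(0.20913) = 11.81°.
True thickness = vertical thickness × cos δ = 9.6 × cos 11.81° = 9.40 m.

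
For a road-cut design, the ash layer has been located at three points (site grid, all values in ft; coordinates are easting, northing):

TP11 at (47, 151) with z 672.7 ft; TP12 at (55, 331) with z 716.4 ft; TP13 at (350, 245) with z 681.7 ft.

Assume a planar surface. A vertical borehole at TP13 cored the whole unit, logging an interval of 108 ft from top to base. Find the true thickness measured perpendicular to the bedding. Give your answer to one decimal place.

Let the plane be z = a·easting + b·northing + c.
TP12−TP11: 8a + 180b = 43.7;  TP13−TP11: 303a + 94b = 9.
Solving gives a = −0.04625, b = 0.24483.
|∇z| = √(a²+b²) = 0.24916, so dip δ = arctan(0.24916) = 13.99°.
True thickness = vertical thickness × cos δ = 108 × cos 13.99° = 104.8 ft.

104.8 ft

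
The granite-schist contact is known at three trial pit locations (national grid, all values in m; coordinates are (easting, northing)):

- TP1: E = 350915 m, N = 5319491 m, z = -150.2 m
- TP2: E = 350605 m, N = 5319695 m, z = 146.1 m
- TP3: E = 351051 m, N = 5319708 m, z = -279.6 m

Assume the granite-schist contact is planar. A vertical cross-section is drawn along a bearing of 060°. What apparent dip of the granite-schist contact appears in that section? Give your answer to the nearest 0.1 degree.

39.5°

Let the plane be z = a·E + b·N + c.
TP2−TP1: −310a + 204b = 296.3;  TP3−TP1: 136a + 217b = −129.4.
Solving gives a = −0.95454, b = 0.00192.
Unit vector along 060° is (sin 60°, cos 60°) = (0.8660, 0.5000).
Slope in that direction = a·(0.8660) + b·(0.5000) = −0.82569.
Apparent dip = arctan|0.82569| = 39.5° (true dip is 43.7°, so apparent ≤ true as expected).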